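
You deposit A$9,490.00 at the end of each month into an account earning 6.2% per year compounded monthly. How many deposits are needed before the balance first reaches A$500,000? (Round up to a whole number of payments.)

Periodic rate r = 0.062/12 per month; n is counted in months.
Ordinary annuity FV: 500,000 = 9,490 × [((1+r)^n − 1)/r].
(1+r)^n = 1 + 500,000 × r / 9,490, so n = ln(1 + 500,000·r/9,490) / ln(1+r) = 46.72.
Round up to a whole number of payments: n = 47.

47 payments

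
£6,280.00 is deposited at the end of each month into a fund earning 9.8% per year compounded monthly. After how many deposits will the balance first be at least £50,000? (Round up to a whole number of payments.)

8 payments

Periodic rate r = 0.098/12 per month; n is counted in months.
Ordinary annuity FV: 50,000 = 6,280 × [((1+r)^n − 1)/r].
(1+r)^n = 1 + 50,000 × r / 6,280, so n = ln(1 + 50,000·r/6,280) / ln(1+r) = 7.75.
Round up to a whole number of payments: n = 8.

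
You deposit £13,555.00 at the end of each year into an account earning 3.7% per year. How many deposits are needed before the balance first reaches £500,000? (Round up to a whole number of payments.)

24 payments

Periodic rate r = 0.037 per year.
Ordinary annuity FV: 500,000 = 13,555 × [((1+r)^n − 1)/r].
(1+r)^n = 1 + 500,000 × r / 13,555, so n = ln(1 + 500,000·r/13,555) / ln(1+r) = 23.69.
Round up to a whole number of payments: n = 24.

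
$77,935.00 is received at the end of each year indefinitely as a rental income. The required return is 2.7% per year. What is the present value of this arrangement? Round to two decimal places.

Periodic rate r = 0.027 per year.
Level perpetuity: PV = PMT / r = 77,935 / (0.027) = $2,886,481.48.

$2,886,481.48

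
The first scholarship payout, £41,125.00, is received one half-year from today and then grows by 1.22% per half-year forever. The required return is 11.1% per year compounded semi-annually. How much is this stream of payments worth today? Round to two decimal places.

£949,769.05

Periodic rate r = 0.111/2 per half-year.
Growing perpetuity (Gordon): PV = PMT₁ / (r − g) = 41,125 / (r − 0.0122) = £949,769.05.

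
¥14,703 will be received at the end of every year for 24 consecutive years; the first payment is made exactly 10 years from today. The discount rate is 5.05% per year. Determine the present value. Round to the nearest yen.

¥129,589

Ordinary annuity of 24 payments, first payment at period 10.
Periodic rate r = 0.0505 per year.
The ordinary-annuity PV formula values the stream one period before the first payment (period 9); discount that back 9 periods:
PV₀ = 14,703 × [1 − (1+r)^−24] / r × (1+r)^−9 = ¥129,589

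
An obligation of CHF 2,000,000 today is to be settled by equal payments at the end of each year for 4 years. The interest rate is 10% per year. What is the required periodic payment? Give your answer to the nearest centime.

Level ordinary annuity; solve PV = PMT × [(1 − (1+r)^−n)/r] for PMT.
Periodic rate r = 0.1 per year.
With n = 4: PMT = 2,000,000 / ([(1 − (1+r)^−n)/r]) = CHF 630,941.61

CHF 630,941.61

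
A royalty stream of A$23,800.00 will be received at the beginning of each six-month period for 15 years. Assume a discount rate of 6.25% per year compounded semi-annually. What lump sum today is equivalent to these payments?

This is an annuity due: 30 payments of A$23,800.00 at the beginning of each six-month period.
Periodic rate r = 0.0625/2 per half-year; n is counted in half-years.
PV = PMT × [(1 − (1+r)^−n)/r] × (1+r) = 23,800 × [1 − (1+r)^−30] / r × (1+r) = A$473,387.46

A$473,387.46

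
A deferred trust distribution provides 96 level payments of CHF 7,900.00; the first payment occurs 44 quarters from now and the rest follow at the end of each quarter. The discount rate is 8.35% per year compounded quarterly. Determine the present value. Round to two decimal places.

CHF 134,241.41

Ordinary annuity of 96 payments, first payment at period 44.
Periodic rate r = 0.0835/4 per quarter; n is counted in quarters.
The ordinary-annuity PV formula values the stream one period before the first payment (period 43); discount that back 43 periods:
PV₀ = 7,900 × [1 − (1+r)^−96] / r × (1+r)^−43 = CHF 134,241.41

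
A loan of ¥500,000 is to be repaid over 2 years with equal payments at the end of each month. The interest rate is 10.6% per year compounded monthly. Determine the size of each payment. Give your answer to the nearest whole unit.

Level ordinary annuity; solve PV = PMT × [(1 − (1+r)^−n)/r] for PMT.
Periodic rate r = 0.106/12 per month; n is counted in months.
With n = 24: PMT = 500,000 / ([(1 − (1+r)^−n)/r]) = ¥23,211

¥23,211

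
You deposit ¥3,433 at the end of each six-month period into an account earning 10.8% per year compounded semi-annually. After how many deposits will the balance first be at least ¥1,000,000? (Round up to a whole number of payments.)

Periodic rate r = 0.108/2 per half-year; n is counted in half-years.
Ordinary annuity FV: 1,000,000 = 3,433 × [((1+r)^n − 1)/r].
(1+r)^n = 1 + 1,000,000 × r / 3,433, so n = ln(1 + 1,000,000·r/3,433) / ln(1+r) = 53.57.
Round up to a whole number of payments: n = 54.

54 payments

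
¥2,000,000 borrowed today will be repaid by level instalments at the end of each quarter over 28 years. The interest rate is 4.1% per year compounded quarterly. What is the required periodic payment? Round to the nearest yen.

Level ordinary annuity; solve PV = PMT × [(1 − (1+r)^−n)/r] for PMT.
Periodic rate r = 0.041/4 per quarter; n is counted in quarters.
With n = 112: PMT = 2,000,000 / ([(1 − (1+r)^−n)/r]) = ¥30,109

¥30,109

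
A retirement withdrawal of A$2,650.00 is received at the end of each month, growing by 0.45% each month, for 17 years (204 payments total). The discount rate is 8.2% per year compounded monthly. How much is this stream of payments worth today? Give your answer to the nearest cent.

A$428,241.63

Periodic rate r = 0.082/12 per month; n is counted in months.
Growing ordinary annuity: PV = PMT₁ × [1 − ((1+g)/(1+r))^n] / (r − g) = 2,650 × [1 − ((1+0.0045)/(1+r))^204] / (r − 0.0045) = A$428,241.63.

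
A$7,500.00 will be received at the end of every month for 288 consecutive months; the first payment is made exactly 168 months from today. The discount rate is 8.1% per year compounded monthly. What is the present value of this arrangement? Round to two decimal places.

A$309,231.02

Ordinary annuity of 288 payments, first payment at period 168.
Periodic rate r = 0.081/12 per month; n is counted in months.
The ordinary-annuity PV formula values the stream one period before the first payment (period 167); discount that back 167 periods:
PV₀ = 7,500 × [1 − (1+r)^−288] / r × (1+r)^−167 = A$309,231.02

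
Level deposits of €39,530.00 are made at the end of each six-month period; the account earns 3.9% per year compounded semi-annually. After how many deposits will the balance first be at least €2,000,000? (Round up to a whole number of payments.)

Periodic rate r = 0.039/2 per half-year; n is counted in half-years.
Ordinary annuity FV: 2,000,000 = 39,530 × [((1+r)^n − 1)/r].
(1+r)^n = 1 + 2,000,000 × r / 39,530, so n = ln(1 + 2,000,000·r/39,530) / ln(1+r) = 35.54.
Round up to a whole number of payments: n = 36.

36 payments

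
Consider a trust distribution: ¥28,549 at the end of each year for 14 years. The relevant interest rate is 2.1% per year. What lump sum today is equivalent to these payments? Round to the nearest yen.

This is an ordinary annuity: 14 payments of ¥28,549 at the end of each year.
Periodic rate r = 0.021 per year.
PV = PMT × [(1 − (1+r)^−n)/r] = 28,549 × [1 − (1+r)^−14] / r = ¥343,201

¥343,201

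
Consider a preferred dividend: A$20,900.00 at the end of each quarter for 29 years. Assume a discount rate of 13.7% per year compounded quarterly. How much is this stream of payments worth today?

This is an ordinary annuity: 116 payments of A$20,900.00 at the end of each quarter.
Periodic rate r = 0.137/4 per quarter; n is counted in quarters.
PV = PMT × [(1 − (1+r)^−n)/r] = 20,900 × [1 − (1+r)^−116] / r = A$597,946.73

A$597,946.73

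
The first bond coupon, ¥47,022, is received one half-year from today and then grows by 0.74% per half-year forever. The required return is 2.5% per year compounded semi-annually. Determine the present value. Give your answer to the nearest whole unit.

¥9,220,000

Periodic rate r = 0.025/2 per half-year.
Growing perpetuity (Gordon): PV = PMT₁ / (r − g) = 47,022 / (r − 0.0074) = ¥9,220,000.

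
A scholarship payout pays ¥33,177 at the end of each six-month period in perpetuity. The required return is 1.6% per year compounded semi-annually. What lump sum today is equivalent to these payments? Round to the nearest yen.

¥4,147,125

Periodic rate r = 0.016/2 per half-year.
Level perpetuity: PV = PMT / r = 33,177 / (0.016/2) = ¥4,147,125.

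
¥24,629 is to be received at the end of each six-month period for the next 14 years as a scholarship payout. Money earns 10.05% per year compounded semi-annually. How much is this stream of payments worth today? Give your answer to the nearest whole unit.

¥365,931

This is an ordinary annuity: 28 payments of ¥24,629 at the end of each six-month period.
Periodic rate r = 0.1005/2 per half-year; n is counted in half-years.
PV = PMT × [(1 − (1+r)^−n)/r] = 24,629 × [1 − (1+r)^−28] / r = ¥365,931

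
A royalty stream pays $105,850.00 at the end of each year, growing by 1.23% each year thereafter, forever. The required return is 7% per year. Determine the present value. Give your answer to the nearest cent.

$1,834,488.73

Periodic rate r = 0.07 per year.
Growing perpetuity (Gordon): PV = PMT₁ / (r − g) = 105,850 / (r − 0.0123) = $1,834,488.73.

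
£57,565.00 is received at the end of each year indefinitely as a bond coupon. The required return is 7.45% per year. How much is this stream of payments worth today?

Periodic rate r = 0.0745 per year.
Level perpetuity: PV = PMT / r = 57,565 / (0.0745) = £772,684.56.

£772,684.56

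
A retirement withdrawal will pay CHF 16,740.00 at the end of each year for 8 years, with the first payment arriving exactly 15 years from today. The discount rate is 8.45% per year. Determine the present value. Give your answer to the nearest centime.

Ordinary annuity of 8 payments, first payment at period 15.
Periodic rate r = 0.0845 per year.
The ordinary-annuity PV formula values the stream one period before the first payment (period 14); discount that back 14 periods:
PV₀ = 16,740 × [1 − (1+r)^−8] / r × (1+r)^−14 = CHF 30,379.02

CHF 30,379.02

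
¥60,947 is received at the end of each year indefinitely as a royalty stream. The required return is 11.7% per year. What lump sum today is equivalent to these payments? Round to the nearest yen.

Periodic rate r = 0.117 per year.
Level perpetuity: PV = PMT / r = 60,947 / (0.117) = ¥520,915.

¥520,915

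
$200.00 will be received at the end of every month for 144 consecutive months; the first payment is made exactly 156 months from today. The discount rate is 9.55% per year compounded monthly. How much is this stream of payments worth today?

$5,006.46

Ordinary annuity of 144 payments, first payment at period 156.
Periodic rate r = 0.0955/12 per month; n is counted in months.
The ordinary-annuity PV formula values the stream one period before the first payment (period 155); discount that back 155 periods:
PV₀ = 200 × [1 − (1+r)^−144] / r × (1+r)^−155 = $5,006.46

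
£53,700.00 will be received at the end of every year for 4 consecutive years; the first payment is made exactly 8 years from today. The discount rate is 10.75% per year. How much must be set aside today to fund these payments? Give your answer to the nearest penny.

£81,958.59

Ordinary annuity of 4 payments, first payment at period 8.
Periodic rate r = 0.1075 per year.
The ordinary-annuity PV formula values the stream one period before the first payment (period 7); discount that back 7 periods:
PV₀ = 53,700 × [1 − (1+r)^−4] / r × (1+r)^−7 = £81,958.59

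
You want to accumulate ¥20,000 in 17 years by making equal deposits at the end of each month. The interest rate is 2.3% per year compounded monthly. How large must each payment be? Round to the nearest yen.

Level ordinary annuity; solve FV = PMT × [((1+r)^n − 1)/r] for PMT.
Periodic rate r = 0.023/12 per month; n is counted in months.
With n = 204: PMT = 20,000 / ([((1+r)^n − 1)/r]) = ¥80

¥80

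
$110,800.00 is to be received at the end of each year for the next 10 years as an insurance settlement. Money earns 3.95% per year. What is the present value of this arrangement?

$900,928.33

This is an ordinary annuity: 10 payments of $110,800.00 at the end of each year.
Periodic rate r = 0.0395 per year.
PV = PMT × [(1 − (1+r)^−n)/r] = 110,800 × [1 − (1+r)^−10] / r = $900,928.33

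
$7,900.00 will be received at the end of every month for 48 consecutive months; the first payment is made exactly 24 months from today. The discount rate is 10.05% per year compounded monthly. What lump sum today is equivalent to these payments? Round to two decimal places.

Ordinary annuity of 48 payments, first payment at period 24.
Periodic rate r = 0.1005/12 per month; n is counted in months.
The ordinary-annuity PV formula values the stream one period before the first payment (period 23); discount that back 23 periods:
PV₀ = 7,900 × [1 − (1+r)^−48] / r × (1+r)^−23 = $256,870.90

$256,870.90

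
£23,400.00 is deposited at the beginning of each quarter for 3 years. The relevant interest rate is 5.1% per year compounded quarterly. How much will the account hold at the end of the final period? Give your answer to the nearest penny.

This is an annuity due: 12 deposits of £23,400.00 at the beginning of each quarter.
Periodic rate r = 0.051/4 per quarter; n is counted in quarters.
FV = PMT × [((1+r)^n − 1)/r] × (1+r) = 23,400 × [(1+r)^12 − 1] / r × (1+r) = £305,194.72

£305,194.72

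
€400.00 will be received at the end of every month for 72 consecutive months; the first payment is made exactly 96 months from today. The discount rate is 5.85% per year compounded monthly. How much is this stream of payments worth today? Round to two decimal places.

Ordinary annuity of 72 payments, first payment at period 96.
Periodic rate r = 0.0585/12 per month; n is counted in months.
The ordinary-annuity PV formula values the stream one period before the first payment (period 95); discount that back 95 periods:
PV₀ = 400 × [1 − (1+r)^−72] / r × (1+r)^−95 = €15,271.26

€15,271.26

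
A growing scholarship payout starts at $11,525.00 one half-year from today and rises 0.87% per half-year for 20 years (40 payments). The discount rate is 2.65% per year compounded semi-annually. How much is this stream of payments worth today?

$417,307.04

Periodic rate r = 0.0265/2 per half-year; n is counted in half-years.
Growing ordinary annuity: PV = PMT₁ × [1 − ((1+g)/(1+r))^n] / (r − g) = 11,525 × [1 − ((1+0.0087)/(1+r))^40] / (r − 0.0087) = $417,307.04.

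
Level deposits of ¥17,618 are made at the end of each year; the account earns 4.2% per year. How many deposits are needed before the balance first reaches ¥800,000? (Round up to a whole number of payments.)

26 payments

Periodic rate r = 0.042 per year.
Ordinary annuity FV: 800,000 = 17,618 × [((1+r)^n − 1)/r].
(1+r)^n = 1 + 800,000 × r / 17,618, so n = ln(1 + 800,000·r/17,618) / ln(1+r) = 25.94.
Round up to a whole number of payments: n = 26.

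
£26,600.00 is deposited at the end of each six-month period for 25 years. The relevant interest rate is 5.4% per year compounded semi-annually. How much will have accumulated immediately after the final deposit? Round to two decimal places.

£2,747,660.63

This is an ordinary annuity: 50 deposits of £26,600.00 at the end of each six-month period.
Periodic rate r = 0.054/2 per half-year; n is counted in half-years.
FV = PMT × [((1+r)^n − 1)/r] = 26,600 × [(1+r)^50 − 1] / r = £2,747,660.63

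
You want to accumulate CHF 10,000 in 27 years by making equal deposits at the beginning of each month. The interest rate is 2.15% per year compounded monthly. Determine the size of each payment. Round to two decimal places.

Level annuity due; solve FV = PMT × [((1+r)^n − 1)/r] × (1+r) for PMT.
Periodic rate r = 0.0215/12 per month; n is counted in months.
With n = 324: PMT = 10,000 / ([((1+r)^n − 1)/r] × (1+r)) = CHF 22.75

CHF 22.75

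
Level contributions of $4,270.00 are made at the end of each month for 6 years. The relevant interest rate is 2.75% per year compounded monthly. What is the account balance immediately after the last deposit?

This is an ordinary annuity: 72 deposits of $4,270.00 at the end of each month.
Periodic rate r = 0.0275/12 per month; n is counted in months.
FV = PMT × [((1+r)^n − 1)/r] = 4,270 × [(1+r)^72 − 1] / r = $333,843.51

$333,843.51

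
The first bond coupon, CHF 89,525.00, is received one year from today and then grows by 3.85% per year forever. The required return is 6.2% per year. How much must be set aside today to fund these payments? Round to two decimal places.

CHF 3,809,574.47

Periodic rate r = 0.062 per year.
Growing perpetuity (Gordon): PV = PMT₁ / (r − g) = 89,525 / (r − 0.0385) = CHF 3,809,574.47.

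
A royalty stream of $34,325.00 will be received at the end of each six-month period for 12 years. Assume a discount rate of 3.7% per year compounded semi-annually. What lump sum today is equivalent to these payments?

This is an ordinary annuity: 24 payments of $34,325.00 at the end of each six-month period.
Periodic rate r = 0.037/2 per half-year; n is counted in half-years.
PV = PMT × [(1 − (1+r)^−n)/r] = 34,325 × [1 − (1+r)^−24] / r = $660,388.59

$660,388.59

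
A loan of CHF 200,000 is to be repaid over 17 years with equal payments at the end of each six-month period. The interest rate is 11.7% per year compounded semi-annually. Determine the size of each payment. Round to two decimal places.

Level ordinary annuity; solve PV = PMT × [(1 − (1+r)^−n)/r] for PMT.
Periodic rate r = 0.117/2 per half-year; n is counted in half-years.
With n = 34: PMT = 200,000 / ([(1 − (1+r)^−n)/r]) = CHF 13,679.64

CHF 13,679.64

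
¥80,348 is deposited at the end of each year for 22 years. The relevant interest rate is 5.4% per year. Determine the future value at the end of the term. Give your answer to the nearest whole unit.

¥3,244,401

This is an ordinary annuity: 22 deposits of ¥80,348 at the end of each year.
Periodic rate r = 0.054 per year.
FV = PMT × [((1+r)^n − 1)/r] = 80,348 × [(1+r)^22 − 1] / r = ¥3,244,401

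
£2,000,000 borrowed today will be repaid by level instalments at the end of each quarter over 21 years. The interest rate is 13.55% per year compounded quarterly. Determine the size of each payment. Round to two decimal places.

£72,144.27

Level ordinary annuity; solve PV = PMT × [(1 − (1+r)^−n)/r] for PMT.
Periodic rate r = 0.1355/4 per quarter; n is counted in quarters.
With n = 84: PMT = 2,000,000 / ([(1 − (1+r)^−n)/r]) = £72,144.27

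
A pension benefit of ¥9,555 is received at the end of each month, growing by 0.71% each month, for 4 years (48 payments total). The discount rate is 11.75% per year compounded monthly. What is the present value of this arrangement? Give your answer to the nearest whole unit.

Periodic rate r = 0.1175/12 per month; n is counted in months.
Growing ordinary annuity: PV = PMT₁ × [1 − ((1+g)/(1+r))^n] / (r − g) = 9,555 × [1 − ((1+0.0071)/(1+r))^48] / (r − 0.0071) = ¥426,870.

¥426,870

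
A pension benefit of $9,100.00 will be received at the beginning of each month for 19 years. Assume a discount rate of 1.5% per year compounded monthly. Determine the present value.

$1,806,617.23

This is an annuity due: 228 payments of $9,100.00 at the beginning of each month.
Periodic rate r = 0.015/12 per month; n is counted in months.
PV = PMT × [(1 − (1+r)^−n)/r] × (1+r) = 9,100 × [1 − (1+r)^−228] / r × (1+r) = $1,806,617.23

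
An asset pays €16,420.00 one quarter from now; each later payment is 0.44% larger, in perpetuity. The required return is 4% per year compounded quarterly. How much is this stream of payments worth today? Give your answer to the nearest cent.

€2,932,142.86

Periodic rate r = 0.04/4 per quarter.
Growing perpetuity (Gordon): PV = PMT₁ / (r − g) = 16,420 / (r − 0.0044) = €2,932,142.86.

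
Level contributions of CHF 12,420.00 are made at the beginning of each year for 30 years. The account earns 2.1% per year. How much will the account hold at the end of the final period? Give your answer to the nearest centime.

This is an annuity due: 30 deposits of CHF 12,420.00 at the beginning of each year.
Periodic rate r = 0.021 per year.
FV = PMT × [((1+r)^n − 1)/r] × (1+r) = 12,420 × [(1+r)^30 − 1] / r × (1+r) = CHF 522,571.31

CHF 522,571.31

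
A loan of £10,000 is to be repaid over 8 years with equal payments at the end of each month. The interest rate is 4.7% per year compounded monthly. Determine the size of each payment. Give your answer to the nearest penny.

Level ordinary annuity; solve PV = PMT × [(1 − (1+r)^−n)/r] for PMT.
Periodic rate r = 0.047/12 per month; n is counted in months.
With n = 96: PMT = 10,000 / ([(1 − (1+r)^−n)/r]) = £125.18

£125.18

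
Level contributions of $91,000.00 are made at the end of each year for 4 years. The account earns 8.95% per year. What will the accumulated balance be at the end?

This is an ordinary annuity: 4 deposits of $91,000.00 at the end of each year.
Periodic rate r = 0.0895 per year.
FV = PMT × [((1+r)^n − 1)/r] = 91,000 × [(1+r)^4 − 1] / r = $415,847.97

$415,847.97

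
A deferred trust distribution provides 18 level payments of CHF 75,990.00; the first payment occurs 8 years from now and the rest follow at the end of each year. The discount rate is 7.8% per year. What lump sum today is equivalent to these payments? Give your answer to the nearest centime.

CHF 426,875.79

Ordinary annuity of 18 payments, first payment at period 8.
Periodic rate r = 0.078 per year.
The ordinary-annuity PV formula values the stream one period before the first payment (period 7); discount that back 7 periods:
PV₀ = 75,990 × [1 − (1+r)^−18] / r × (1+r)^−7 = CHF 426,875.79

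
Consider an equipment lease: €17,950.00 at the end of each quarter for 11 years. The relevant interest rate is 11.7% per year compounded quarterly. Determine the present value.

This is an ordinary annuity: 44 payments of €17,950.00 at the end of each quarter.
Periodic rate r = 0.117/4 per quarter; n is counted in quarters.
PV = PMT × [(1 − (1+r)^−n)/r] = 17,950 × [1 − (1+r)^−44] / r = €441,083.46

€441,083.46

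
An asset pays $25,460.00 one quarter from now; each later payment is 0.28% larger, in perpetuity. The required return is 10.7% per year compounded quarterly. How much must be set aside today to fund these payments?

$1,063,048.02

Periodic rate r = 0.107/4 per quarter.
Growing perpetuity (Gordon): PV = PMT₁ / (r − g) = 25,460 / (r − 0.0028) = $1,063,048.02.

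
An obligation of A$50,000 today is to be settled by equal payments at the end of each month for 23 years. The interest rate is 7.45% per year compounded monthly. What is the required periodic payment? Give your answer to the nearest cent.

A$379.11

Level ordinary annuity; solve PV = PMT × [(1 − (1+r)^−n)/r] for PMT.
Periodic rate r = 0.0745/12 per month; n is counted in months.
With n = 276: PMT = 50,000 / ([(1 − (1+r)^−n)/r]) = A$379.11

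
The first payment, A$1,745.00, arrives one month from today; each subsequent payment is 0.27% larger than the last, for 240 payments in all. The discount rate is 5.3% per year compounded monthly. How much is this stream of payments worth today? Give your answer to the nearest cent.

Periodic rate r = 0.053/12 per month; n is counted in months.
Growing ordinary annuity: PV = PMT₁ × [1 − ((1+g)/(1+r))^n] / (r − g) = 1,745 × [1 − ((1+0.0027)/(1+r))^240] / (r − 0.0027) = A$342,264.85.

A$342,264.85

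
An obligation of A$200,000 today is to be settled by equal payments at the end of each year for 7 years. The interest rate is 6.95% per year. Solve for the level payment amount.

A$37,045.98

Level ordinary annuity; solve PV = PMT × [(1 − (1+r)^−n)/r] for PMT.
Periodic rate r = 0.0695 per year.
With n = 7: PMT = 200,000 / ([(1 − (1+r)^−n)/r]) = A$37,045.98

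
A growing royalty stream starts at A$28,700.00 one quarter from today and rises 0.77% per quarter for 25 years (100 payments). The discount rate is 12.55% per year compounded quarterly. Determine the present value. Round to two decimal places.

A$1,093,383.18

Periodic rate r = 0.1255/4 per quarter; n is counted in quarters.
Growing ordinary annuity: PV = PMT₁ × [1 − ((1+g)/(1+r))^n] / (r − g) = 28,700 × [1 − ((1+0.0077)/(1+r))^100] / (r − 0.0077) = A$1,093,383.18.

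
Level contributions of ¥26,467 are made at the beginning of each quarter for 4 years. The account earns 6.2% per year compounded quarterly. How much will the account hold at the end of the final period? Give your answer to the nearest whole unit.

This is an annuity due: 16 deposits of ¥26,467 at the beginning of each quarter.
Periodic rate r = 0.062/4 per quarter; n is counted in quarters.
FV = PMT × [((1+r)^n − 1)/r] × (1+r) = 26,467 × [(1+r)^16 − 1] / r × (1+r) = ¥483,833

¥483,833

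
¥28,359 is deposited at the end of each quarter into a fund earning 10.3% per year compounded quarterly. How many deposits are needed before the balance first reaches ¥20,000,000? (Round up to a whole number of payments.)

117 payments

Periodic rate r = 0.103/4 per quarter; n is counted in quarters.
Ordinary annuity FV: 20,000,000 = 28,359 × [((1+r)^n − 1)/r].
(1+r)^n = 1 + 20,000,000 × r / 28,359, so n = ln(1 + 20,000,000·r/28,359) / ln(1+r) = 116.14.
Round up to a whole number of payments: n = 117.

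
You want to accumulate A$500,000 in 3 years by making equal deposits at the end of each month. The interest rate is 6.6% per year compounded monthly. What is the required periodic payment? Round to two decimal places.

Level ordinary annuity; solve FV = PMT × [((1+r)^n − 1)/r] for PMT.
Periodic rate r = 0.066/12 per month; n is counted in months.
With n = 36: PMT = 500,000 / ([((1+r)^n − 1)/r]) = A$12,597.27

A$12,597.27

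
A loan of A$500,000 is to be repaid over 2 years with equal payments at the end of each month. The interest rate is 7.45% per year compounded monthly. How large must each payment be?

A$22,488.43

Level ordinary annuity; solve PV = PMT × [(1 − (1+r)^−n)/r] for PMT.
Periodic rate r = 0.0745/12 per month; n is counted in months.
With n = 24: PMT = 500,000 / ([(1 − (1+r)^−n)/r]) = A$22,488.43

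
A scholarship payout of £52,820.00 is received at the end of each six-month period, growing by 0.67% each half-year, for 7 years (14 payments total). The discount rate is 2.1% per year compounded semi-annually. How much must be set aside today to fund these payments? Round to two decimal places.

Periodic rate r = 0.021/2 per half-year; n is counted in half-years.
Growing ordinary annuity: PV = PMT₁ × [1 − ((1+g)/(1+r))^n] / (r − g) = 52,820 × [1 − ((1+0.0067)/(1+r))^14] / (r − 0.0067) = £714,174.90.

£714,174.90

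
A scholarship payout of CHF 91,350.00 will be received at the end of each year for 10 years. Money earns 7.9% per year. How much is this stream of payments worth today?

CHF 615,740.35

This is an ordinary annuity: 10 payments of CHF 91,350.00 at the end of each year.
Periodic rate r = 0.079 per year.
PV = PMT × [(1 − (1+r)^−n)/r] = 91,350 × [1 − (1+r)^−10] / r = CHF 615,740.35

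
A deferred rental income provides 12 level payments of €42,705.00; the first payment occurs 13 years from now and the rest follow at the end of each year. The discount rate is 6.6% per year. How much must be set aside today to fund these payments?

Ordinary annuity of 12 payments, first payment at period 13.
Periodic rate r = 0.066 per year.
The ordinary-annuity PV formula values the stream one period before the first payment (period 12); discount that back 12 periods:
PV₀ = 42,705 × [1 − (1+r)^−12] / r × (1+r)^−12 = €160,942.37

€160,942.37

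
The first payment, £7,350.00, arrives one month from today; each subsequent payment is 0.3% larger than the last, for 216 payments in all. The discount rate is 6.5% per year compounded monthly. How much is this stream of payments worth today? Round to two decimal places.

Periodic rate r = 0.065/12 per month; n is counted in months.
Growing ordinary annuity: PV = PMT₁ × [1 − ((1+g)/(1+r))^n] / (r − g) = 7,350 × [1 − ((1+0.003)/(1+r))^216] / (r − 0.003) = £1,232,878.13.

£1,232,878.13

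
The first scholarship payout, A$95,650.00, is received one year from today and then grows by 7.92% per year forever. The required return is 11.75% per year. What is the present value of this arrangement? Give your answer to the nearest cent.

Periodic rate r = 0.1175 per year.
Growing perpetuity (Gordon): PV = PMT₁ / (r − g) = 95,650 / (r − 0.0792) = A$2,497,389.03.

A$2,497,389.03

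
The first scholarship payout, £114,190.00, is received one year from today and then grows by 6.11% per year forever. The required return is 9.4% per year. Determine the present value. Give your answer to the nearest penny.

£3,470,820.67

Periodic rate r = 0.094 per year.
Growing perpetuity (Gordon): PV = PMT₁ / (r − g) = 114,190 / (r − 0.0611) = £3,470,820.67.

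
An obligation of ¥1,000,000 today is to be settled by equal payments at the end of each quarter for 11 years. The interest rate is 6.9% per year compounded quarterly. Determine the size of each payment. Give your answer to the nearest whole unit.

Level ordinary annuity; solve PV = PMT × [(1 − (1+r)^−n)/r] for PMT.
Periodic rate r = 0.069/4 per quarter; n is counted in quarters.
With n = 44: PMT = 1,000,000 / ([(1 − (1+r)^−n)/r]) = ¥32,619

¥32,619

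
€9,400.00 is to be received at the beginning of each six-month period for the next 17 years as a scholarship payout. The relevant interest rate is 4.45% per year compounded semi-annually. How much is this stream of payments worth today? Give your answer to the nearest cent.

This is an annuity due: 34 payments of €9,400.00 at the beginning of each six-month period.
Periodic rate r = 0.0445/2 per half-year; n is counted in half-years.
PV = PMT × [(1 − (1+r)^−n)/r] × (1+r) = 9,400 × [1 − (1+r)^−34] / r × (1+r) = €227,503.91

€227,503.91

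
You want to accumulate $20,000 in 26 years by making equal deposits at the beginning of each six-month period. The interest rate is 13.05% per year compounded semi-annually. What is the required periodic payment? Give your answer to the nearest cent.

$47.56

Level annuity due; solve FV = PMT × [((1+r)^n − 1)/r] × (1+r) for PMT.
Periodic rate r = 0.1305/2 per half-year; n is counted in half-years.
With n = 52: PMT = 20,000 / ([((1+r)^n − 1)/r] × (1+r)) = $47.56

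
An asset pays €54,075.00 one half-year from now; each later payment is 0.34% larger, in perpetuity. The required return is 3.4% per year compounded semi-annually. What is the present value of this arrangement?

Periodic rate r = 0.034/2 per half-year.
Growing perpetuity (Gordon): PV = PMT₁ / (r − g) = 54,075 / (r − 0.0034) = €3,976,102.94.

€3,976,102.94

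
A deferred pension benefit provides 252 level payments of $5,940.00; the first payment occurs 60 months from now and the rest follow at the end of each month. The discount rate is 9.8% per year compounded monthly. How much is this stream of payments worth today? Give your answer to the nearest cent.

Ordinary annuity of 252 payments, first payment at period 60.
Periodic rate r = 0.098/12 per month; n is counted in months.
The ordinary-annuity PV formula values the stream one period before the first payment (period 59); discount that back 59 periods:
PV₀ = 5,940 × [1 − (1+r)^−252] / r × (1+r)^−59 = $392,158.14

$392,158.14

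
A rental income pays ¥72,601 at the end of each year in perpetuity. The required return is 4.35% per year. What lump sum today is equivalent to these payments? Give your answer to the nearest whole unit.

¥1,668,989

Periodic rate r = 0.0435 per year.
Level perpetuity: PV = PMT / r = 72,601 / (0.0435) = ¥1,668,989.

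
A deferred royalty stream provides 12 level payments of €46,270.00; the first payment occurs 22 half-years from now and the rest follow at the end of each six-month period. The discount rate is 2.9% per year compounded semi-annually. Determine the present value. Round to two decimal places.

Ordinary annuity of 12 payments, first payment at period 22.
Periodic rate r = 0.029/2 per half-year; n is counted in half-years.
The ordinary-annuity PV formula values the stream one period before the first payment (period 21); discount that back 21 periods:
PV₀ = 46,270 × [1 − (1+r)^−12] / r × (1+r)^−21 = €374,184.22

€374,184.22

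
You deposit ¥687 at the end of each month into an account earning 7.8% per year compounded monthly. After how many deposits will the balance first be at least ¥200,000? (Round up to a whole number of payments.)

Periodic rate r = 0.078/12 per month; n is counted in months.
Ordinary annuity FV: 200,000 = 687 × [((1+r)^n − 1)/r].
(1+r)^n = 1 + 200,000 × r / 687, so n = ln(1 + 200,000·r/687) / ln(1+r) = 163.92.
Round up to a whole number of payments: n = 164.

164 payments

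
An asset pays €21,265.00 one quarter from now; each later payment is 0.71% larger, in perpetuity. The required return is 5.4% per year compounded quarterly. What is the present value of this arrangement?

€3,322,656.25

Periodic rate r = 0.054/4 per quarter.
Growing perpetuity (Gordon): PV = PMT₁ / (r − g) = 21,265 / (r − 0.0071) = €3,322,656.25.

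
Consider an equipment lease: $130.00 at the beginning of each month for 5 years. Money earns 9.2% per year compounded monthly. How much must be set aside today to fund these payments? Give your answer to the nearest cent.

This is an annuity due: 60 payments of $130.00 at the beginning of each month.
Periodic rate r = 0.092/12 per month; n is counted in months.
PV = PMT × [(1 − (1+r)^−n)/r] × (1+r) = 130 × [1 − (1+r)^−60] / r × (1+r) = $6,281.14

$6,281.14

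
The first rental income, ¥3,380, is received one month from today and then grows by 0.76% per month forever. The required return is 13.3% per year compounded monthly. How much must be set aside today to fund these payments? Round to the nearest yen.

¥970,335

Periodic rate r = 0.133/12 per month.
Growing perpetuity (Gordon): PV = PMT₁ / (r − g) = 3,380 / (r − 0.0076) = ¥970,335.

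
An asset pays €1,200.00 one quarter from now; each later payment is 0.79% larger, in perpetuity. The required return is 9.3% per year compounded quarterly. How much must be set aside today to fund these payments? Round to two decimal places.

Periodic rate r = 0.093/4 per quarter.
Growing perpetuity (Gordon): PV = PMT₁ / (r − g) = 1,200 / (r − 0.0079) = €78,175.90.

€78,175.90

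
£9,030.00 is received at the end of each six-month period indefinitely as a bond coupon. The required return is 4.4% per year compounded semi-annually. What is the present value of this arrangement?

£410,454.55

Periodic rate r = 0.044/2 per half-year.
Level perpetuity: PV = PMT / r = 9,030 / (0.044/2) = £410,454.55.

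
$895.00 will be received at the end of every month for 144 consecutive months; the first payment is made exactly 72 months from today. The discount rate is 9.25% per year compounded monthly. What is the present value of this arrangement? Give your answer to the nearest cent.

$45,033.66

Ordinary annuity of 144 payments, first payment at period 72.
Periodic rate r = 0.0925/12 per month; n is counted in months.
The ordinary-annuity PV formula values the stream one period before the first payment (period 71); discount that back 71 periods:
PV₀ = 895 × [1 − (1+r)^−144] / r × (1+r)^−71 = $45,033.66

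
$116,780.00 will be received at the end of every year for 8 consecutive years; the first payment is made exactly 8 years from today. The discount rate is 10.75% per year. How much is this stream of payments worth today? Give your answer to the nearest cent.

$296,704.66

Ordinary annuity of 8 payments, first payment at period 8.
Periodic rate r = 0.1075 per year.
The ordinary-annuity PV formula values the stream one period before the first payment (period 7); discount that back 7 periods:
PV₀ = 116,780 × [1 − (1+r)^−8] / r × (1+r)^−7 = $296,704.66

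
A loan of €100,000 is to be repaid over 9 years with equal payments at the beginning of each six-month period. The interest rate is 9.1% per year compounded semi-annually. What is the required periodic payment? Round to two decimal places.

Level annuity due; solve PV = PMT × [(1 − (1+r)^−n)/r] × (1+r) for PMT.
Periodic rate r = 0.091/2 per half-year; n is counted in half-years.
With n = 18: PMT = 100,000 / ([(1 − (1+r)^−n)/r] × (1+r)) = €7,897.17

€7,897.17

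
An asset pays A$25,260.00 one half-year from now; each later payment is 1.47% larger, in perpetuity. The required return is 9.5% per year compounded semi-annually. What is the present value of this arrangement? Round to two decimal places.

Periodic rate r = 0.095/2 per half-year.
Growing perpetuity (Gordon): PV = PMT₁ / (r − g) = 25,260 / (r − 0.0147) = A$770,121.95.

A$770,121.95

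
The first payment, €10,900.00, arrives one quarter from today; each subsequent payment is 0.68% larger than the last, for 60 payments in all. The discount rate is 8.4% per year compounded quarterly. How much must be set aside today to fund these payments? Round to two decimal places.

Periodic rate r = 0.084/4 per quarter; n is counted in quarters.
Growing ordinary annuity: PV = PMT₁ × [1 − ((1+g)/(1+r))^n] / (r − g) = 10,900 × [1 − ((1+0.0068)/(1+r))^60] / (r − 0.0068) = €436,332.63.

€436,332.63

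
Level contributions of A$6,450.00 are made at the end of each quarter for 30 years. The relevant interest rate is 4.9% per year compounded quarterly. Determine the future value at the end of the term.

This is an ordinary annuity: 120 deposits of A$6,450.00 at the end of each quarter.
Periodic rate r = 0.049/4 per quarter; n is counted in quarters.
FV = PMT × [((1+r)^n − 1)/r] = 6,450 × [(1+r)^120 − 1] / r = A$1,743,114.10

A$1,743,114.10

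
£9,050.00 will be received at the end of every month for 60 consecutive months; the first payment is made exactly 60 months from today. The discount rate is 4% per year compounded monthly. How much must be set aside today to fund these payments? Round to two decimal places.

£403,805.05

Ordinary annuity of 60 payments, first payment at period 60.
Periodic rate r = 0.04/12 per month; n is counted in months.
The ordinary-annuity PV formula values the stream one period before the first payment (period 59); discount that back 59 periods:
PV₀ = 9,050 × [1 − (1+r)^−60] / r × (1+r)^−59 = £403,805.05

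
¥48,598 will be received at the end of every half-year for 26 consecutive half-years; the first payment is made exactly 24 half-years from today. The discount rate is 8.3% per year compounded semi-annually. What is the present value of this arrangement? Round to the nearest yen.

¥299,943

Ordinary annuity of 26 payments, first payment at period 24.
Periodic rate r = 0.083/2 per half-year; n is counted in half-years.
The ordinary-annuity PV formula values the stream one period before the first payment (period 23); discount that back 23 periods:
PV₀ = 48,598 × [1 − (1+r)^−26] / r × (1+r)^−23 = ¥299,943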